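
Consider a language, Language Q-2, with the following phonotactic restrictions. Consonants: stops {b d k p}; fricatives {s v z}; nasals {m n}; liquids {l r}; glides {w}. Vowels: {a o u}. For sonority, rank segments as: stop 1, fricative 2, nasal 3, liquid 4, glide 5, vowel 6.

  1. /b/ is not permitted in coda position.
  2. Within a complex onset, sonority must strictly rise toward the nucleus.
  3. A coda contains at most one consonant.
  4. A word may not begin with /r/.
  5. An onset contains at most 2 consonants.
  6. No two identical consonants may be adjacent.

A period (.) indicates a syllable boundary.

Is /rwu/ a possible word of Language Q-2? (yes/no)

no

/rwu/ — violates constraint 4: word begins with /r/ → illicit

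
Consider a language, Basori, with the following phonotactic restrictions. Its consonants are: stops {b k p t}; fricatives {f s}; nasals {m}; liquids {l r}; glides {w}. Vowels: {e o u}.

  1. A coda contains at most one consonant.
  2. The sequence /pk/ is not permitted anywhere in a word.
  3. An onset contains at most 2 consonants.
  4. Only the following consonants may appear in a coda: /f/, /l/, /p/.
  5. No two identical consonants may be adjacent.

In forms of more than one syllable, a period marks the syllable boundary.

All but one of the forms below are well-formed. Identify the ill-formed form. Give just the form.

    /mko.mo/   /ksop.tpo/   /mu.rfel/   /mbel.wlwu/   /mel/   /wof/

/mko.mo/ — σ1 onset /mk/ (2C), coda /∅/ ok; σ2 onset /m/, coda /∅/ ok → well-formed
/ksop.tpo/ — σ1 onset /ks/ (2C), coda /p/ ok; σ2 onset /tp/ (2C), coda /∅/ ok → well-formed
/mu.rfel/ — σ1 onset /m/, coda /∅/ ok; σ2 onset /rf/ (2C), coda /l/ ok → well-formed
/mbel.wlwu/ — violates constraint 3: syllable 2 onset /wlw/ has 3 consonants (> 2) → ill-formed
/mel/ — σ1 onset /m/, coda /l/ ok → well-formed
/wof/ — σ1 onset /w/, coda /f/ ok → well-formed

/mbel.wlwu/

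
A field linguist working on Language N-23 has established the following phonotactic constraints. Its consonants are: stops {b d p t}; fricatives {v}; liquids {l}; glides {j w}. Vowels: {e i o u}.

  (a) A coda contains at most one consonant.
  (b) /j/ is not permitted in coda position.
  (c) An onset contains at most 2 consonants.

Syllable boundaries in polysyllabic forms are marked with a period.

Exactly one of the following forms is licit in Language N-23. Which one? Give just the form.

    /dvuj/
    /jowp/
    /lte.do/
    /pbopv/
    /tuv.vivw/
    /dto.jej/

/dvuj/ — violates constraint (b): syllable 1 coda contains /j/ → illicit
/jowp/ — violates constraint (a): syllable 1 coda /wp/ has 2 consonants (> 1) → illicit
/lte.do/ — σ1 onset /lt/ (2C), coda /∅/ ok; σ2 onset /d/, coda /∅/ ok → licit
/pbopv/ — violates constraint (a): syllable 1 coda /pv/ has 2 consonants (> 1) → illicit
/tuv.vivw/ — violates constraint (a): syllable 2 coda /vw/ has 2 consonants (> 1) → illicit
/dto.jej/ — violates constraint (b): syllable 2 coda contains /j/ → illicit

/lte.do/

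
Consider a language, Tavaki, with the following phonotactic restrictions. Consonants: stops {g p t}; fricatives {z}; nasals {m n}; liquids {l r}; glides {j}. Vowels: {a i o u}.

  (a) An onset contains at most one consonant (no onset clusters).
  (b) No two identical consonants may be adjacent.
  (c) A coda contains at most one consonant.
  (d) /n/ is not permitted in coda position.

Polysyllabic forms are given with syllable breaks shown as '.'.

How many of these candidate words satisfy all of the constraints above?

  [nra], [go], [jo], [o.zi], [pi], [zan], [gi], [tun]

[nra] — violates constraint (a): syllable 1 onset /nr/ has 2 consonants (> 1) → illicit
[go] — σ1 onset /g/, coda /∅/ ok → licit
[jo] — σ1 onset /j/, coda /∅/ ok → licit
[o.zi] — σ1 onset /∅/, coda /∅/ ok; σ2 onset /z/, coda /∅/ ok → licit
[pi] — σ1 onset /p/, coda /∅/ ok → licit
[zan] — violates constraint (d): syllable 1 coda contains /n/ → illicit
[gi] — σ1 onset /g/, coda /∅/ ok → licit
[tun] — violates constraint (d): syllable 1 coda contains /n/ → illicit
Licit: [go], [jo], [o.zi], [pi], [gi] → 5.

5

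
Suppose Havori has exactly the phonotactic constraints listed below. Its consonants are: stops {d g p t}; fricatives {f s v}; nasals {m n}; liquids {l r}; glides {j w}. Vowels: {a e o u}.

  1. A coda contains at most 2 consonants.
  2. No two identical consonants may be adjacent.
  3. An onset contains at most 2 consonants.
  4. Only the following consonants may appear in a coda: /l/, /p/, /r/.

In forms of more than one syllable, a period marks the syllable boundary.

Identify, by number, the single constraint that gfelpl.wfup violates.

1

gfelpl.wfup: syllable 1 coda /lpl/ has 3 consonants (> 2).
This is a violation of constraint 1: "A coda contains at most 2 consonants."
The remaining constraints (2, 3, 4) are satisfied.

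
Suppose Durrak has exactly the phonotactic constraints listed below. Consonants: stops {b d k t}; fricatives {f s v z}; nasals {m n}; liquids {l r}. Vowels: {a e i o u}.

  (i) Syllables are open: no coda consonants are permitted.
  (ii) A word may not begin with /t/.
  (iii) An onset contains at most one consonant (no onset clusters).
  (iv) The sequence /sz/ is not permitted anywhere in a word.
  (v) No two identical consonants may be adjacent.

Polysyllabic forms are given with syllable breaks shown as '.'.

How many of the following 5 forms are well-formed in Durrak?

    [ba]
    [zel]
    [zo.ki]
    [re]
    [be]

[ba] — σ1 onset /b/, coda /∅/ ok → well-formed
[zel] — violates constraint (i): syllable 1 coda /l/ has 1 consonant (> 0) → ill-formed
[zo.ki] — σ1 onset /z/, coda /∅/ ok; σ2 onset /k/, coda /∅/ ok → well-formed
[re] — σ1 onset /r/, coda /∅/ ok → well-formed
[be] — σ1 onset /b/, coda /∅/ ok → well-formed
Well-formed: [ba], [zo.ki], [re], [be] → 4.

4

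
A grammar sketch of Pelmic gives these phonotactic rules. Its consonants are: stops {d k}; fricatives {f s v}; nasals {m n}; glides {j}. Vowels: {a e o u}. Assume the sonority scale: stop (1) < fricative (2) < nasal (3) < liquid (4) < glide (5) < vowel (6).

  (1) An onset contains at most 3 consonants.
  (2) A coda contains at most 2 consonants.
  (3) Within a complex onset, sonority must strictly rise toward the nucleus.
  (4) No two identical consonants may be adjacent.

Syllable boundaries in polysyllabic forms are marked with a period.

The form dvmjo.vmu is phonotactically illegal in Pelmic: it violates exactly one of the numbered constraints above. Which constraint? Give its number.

dvmjo.vmu: syllable 1 onset /dvmj/ has 4 consonants (> 3).
This is a violation of constraint 1: "An onset contains at most 3 consonants."
The remaining constraints (2, 3, 4) are satisfied.

1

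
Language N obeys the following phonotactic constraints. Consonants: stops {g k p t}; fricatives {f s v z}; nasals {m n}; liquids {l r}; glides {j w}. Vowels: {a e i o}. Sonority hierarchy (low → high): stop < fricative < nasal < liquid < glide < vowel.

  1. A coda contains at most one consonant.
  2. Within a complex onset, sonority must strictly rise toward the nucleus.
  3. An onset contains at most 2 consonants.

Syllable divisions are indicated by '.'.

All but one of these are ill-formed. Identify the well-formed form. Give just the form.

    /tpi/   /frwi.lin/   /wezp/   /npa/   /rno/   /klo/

/klo/

/tpi/ — violates constraint 2: syllable 1 onset /tp/: /t/ (stop, 1) → /p/ (stop, 1) does not rise → ill-formed
/frwi.lin/ — violates constraint 3: syllable 1 onset /frw/ has 3 consonants (> 2) → ill-formed
/wezp/ — violates constraint 1: syllable 1 coda /zp/ has 2 consonants (> 1) → ill-formed
/npa/ — violates constraint 2: syllable 1 onset /np/: /n/ (nasal, 3) → /p/ (stop, 1) does not rise → ill-formed
/rno/ — violates constraint 2: syllable 1 onset /rn/: /r/ (liquid, 4) → /n/ (nasal, 3) does not rise → ill-formed
/klo/ — σ1 onset /kl/ (1→4 rises), coda /∅/ ok → well-formed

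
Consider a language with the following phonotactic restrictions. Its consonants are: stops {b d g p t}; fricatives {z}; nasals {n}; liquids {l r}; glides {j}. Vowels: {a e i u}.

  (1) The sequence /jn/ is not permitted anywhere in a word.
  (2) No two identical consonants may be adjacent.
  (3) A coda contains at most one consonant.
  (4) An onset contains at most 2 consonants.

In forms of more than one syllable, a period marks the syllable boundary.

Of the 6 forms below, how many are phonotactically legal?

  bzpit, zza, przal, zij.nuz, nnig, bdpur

0

bzpit — violates constraint 4: syllable 1 onset /bzp/ has 3 consonants (> 2) → phonotactically illegal
zza — violates constraint 2: adjacent identical consonants /zz/ → phonotactically illegal
przal — violates constraint 4: syllable 1 onset /prz/ has 3 consonants (> 2) → phonotactically illegal
zij.nuz — violates constraint 1: contains banned sequence /jn/ → phonotactically illegal
nnig — violates constraint 2: adjacent identical consonants /nn/ → phonotactically illegal
bdpur — violates constraint 4: syllable 1 onset /bdp/ has 3 consonants (> 2) → phonotactically illegal
No form is phonotactically legal → 0.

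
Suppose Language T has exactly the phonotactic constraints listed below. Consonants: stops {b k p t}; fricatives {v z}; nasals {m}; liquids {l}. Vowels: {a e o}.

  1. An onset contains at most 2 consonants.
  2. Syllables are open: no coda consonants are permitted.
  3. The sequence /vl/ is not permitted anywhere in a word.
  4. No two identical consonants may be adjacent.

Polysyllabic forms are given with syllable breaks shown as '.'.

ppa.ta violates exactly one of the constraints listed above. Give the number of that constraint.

ppa.ta: adjacent identical consonants /pp/.
This is a violation of constraint 4: "No two identical consonants may be adjacent."
The remaining constraints (1, 2, 3) are satisfied.

4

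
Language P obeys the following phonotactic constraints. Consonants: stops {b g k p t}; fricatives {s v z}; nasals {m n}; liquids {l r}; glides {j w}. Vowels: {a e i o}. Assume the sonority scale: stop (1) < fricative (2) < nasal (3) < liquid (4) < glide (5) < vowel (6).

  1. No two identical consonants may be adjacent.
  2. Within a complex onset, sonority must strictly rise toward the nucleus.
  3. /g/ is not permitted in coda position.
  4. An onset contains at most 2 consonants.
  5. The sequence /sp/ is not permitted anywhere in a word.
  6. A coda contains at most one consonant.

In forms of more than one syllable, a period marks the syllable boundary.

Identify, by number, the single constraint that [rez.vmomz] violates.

6

[rez.vmomz]: syllable 2 coda /mz/ has 2 consonants (> 1).
This is a violation of constraint 6: "A coda contains at most one consonant."
The remaining constraints (1, 2, 3, 4, 5) are satisfied.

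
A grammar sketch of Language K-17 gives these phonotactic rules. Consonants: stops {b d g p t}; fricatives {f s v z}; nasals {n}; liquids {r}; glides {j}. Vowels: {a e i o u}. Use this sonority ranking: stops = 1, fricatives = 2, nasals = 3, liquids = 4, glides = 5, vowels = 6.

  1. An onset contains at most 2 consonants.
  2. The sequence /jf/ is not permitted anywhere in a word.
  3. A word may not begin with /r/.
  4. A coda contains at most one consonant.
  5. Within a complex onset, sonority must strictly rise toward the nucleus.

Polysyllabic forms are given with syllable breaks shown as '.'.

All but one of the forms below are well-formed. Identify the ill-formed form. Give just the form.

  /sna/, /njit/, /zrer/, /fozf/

/sna/ — σ1 onset /sn/ (2→3 rises), coda /∅/ ok → well-formed
/njit/ — σ1 onset /nj/ (3→5 rises), coda /t/ ok → well-formed
/zrer/ — σ1 onset /zr/ (2→4 rises), coda /r/ ok → well-formed
/fozf/ — violates constraint 4: syllable 1 coda /zf/ has 2 consonants (> 1) → ill-formed

/fozf/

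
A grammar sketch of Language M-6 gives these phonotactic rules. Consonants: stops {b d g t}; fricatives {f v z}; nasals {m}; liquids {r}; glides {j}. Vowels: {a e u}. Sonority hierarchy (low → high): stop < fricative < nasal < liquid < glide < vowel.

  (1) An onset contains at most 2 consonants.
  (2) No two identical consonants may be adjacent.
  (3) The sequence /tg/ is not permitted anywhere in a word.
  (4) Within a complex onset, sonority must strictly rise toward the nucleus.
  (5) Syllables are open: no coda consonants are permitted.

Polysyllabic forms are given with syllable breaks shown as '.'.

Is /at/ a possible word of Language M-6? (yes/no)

no

/at/ — violates constraint 5: syllable 1 coda /t/ has 1 consonant (> 0) → illicit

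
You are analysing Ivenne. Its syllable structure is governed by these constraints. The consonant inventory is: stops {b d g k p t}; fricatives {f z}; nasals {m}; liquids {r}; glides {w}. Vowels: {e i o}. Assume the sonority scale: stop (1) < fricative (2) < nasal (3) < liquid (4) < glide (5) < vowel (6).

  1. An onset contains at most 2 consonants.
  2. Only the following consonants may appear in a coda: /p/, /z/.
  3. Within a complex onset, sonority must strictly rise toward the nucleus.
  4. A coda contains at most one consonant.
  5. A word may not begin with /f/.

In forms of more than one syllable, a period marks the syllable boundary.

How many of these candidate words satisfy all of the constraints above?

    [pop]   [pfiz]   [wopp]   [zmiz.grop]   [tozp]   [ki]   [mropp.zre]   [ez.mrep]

[pop] — σ1 onset /p/, coda /p/ ok → permitted
[pfiz] — σ1 onset /pf/ (1→2 rises), coda /z/ ok → permitted
[wopp] — violates constraint 4: syllable 1 coda /pp/ has 2 consonants (> 1) → not permitted
[zmiz.grop] — σ1 onset /zm/ (2→3 rises), coda /z/ ok; σ2 onset /gr/ (1→4 rises), coda /p/ ok → permitted
[tozp] — violates constraint 4: syllable 1 coda /zp/ has 2 consonants (> 1) → not permitted
[ki] — σ1 onset /k/, coda /∅/ ok → permitted
[mropp.zre] — violates constraint 4: syllable 1 coda /pp/ has 2 consonants (> 1) → not permitted
[ez.mrep] — σ1 onset /∅/, coda /z/ ok; σ2 onset /mr/ (3→4 rises), coda /p/ ok → permitted
Permitted: [pop], [pfiz], [zmiz.grop], [ki], [ez.mrep] → 5.

5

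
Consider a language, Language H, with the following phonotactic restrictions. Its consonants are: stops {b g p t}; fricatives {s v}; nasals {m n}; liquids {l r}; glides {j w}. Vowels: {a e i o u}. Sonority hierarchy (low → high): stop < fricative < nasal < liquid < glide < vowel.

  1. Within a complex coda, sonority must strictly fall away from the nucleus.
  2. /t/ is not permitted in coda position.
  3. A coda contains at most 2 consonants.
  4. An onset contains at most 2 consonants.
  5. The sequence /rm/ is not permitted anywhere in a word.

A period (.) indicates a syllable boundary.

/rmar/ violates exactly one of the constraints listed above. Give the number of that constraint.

5

/rmar/: contains banned sequence /rm/.
This is a violation of constraint 5: "The sequence /rm/ is not permitted anywhere in a word."
The remaining constraints (1, 2, 3, 4) are satisfied.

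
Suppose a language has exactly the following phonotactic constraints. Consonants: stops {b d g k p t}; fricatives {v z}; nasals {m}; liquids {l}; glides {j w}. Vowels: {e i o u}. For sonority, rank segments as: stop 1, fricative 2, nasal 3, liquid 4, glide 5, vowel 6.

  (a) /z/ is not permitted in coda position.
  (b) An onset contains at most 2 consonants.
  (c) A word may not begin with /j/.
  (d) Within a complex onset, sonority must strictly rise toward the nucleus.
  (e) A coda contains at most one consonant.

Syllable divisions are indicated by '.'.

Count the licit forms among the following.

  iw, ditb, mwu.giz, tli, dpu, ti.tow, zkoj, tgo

3

iw — σ1 onset /∅/, coda /w/ ok → licit
ditb — violates constraint (e): syllable 1 coda /tb/ has 2 consonants (> 1) → illicit
mwu.giz — violates constraint (a): syllable 2 coda contains /z/ → illicit
tli — σ1 onset /tl/ (1→4 rises), coda /∅/ ok → licit
dpu — violates constraint (d): syllable 1 onset /dp/: /d/ (stop, 1) → /p/ (stop, 1) does not rise → illicit
ti.tow — σ1 onset /t/, coda /∅/ ok; σ2 onset /t/, coda /w/ ok → licit
zkoj — violates constraint (d): syllable 1 onset /zk/: /z/ (fricative, 2) → /k/ (stop, 1) does not rise → illicit
tgo — violates constraint (d): syllable 1 onset /tg/: /t/ (stop, 1) → /g/ (stop, 1) does not rise → illicit
Licit: iw, tli, ti.tow → 3.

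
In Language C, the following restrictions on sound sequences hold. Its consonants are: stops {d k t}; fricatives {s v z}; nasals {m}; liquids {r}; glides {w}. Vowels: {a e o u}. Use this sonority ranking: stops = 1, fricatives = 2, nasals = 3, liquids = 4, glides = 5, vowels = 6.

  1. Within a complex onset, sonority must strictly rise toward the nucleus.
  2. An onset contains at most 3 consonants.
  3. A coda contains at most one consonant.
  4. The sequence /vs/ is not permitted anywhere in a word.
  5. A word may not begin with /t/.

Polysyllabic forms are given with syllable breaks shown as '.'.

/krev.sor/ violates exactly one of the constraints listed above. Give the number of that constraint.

4

/krev.sor/: contains banned sequence /vs/.
This is a violation of constraint 4: "The sequence /vs/ is not permitted anywhere in a word."
The remaining constraints (1, 2, 3, 5) are satisfied.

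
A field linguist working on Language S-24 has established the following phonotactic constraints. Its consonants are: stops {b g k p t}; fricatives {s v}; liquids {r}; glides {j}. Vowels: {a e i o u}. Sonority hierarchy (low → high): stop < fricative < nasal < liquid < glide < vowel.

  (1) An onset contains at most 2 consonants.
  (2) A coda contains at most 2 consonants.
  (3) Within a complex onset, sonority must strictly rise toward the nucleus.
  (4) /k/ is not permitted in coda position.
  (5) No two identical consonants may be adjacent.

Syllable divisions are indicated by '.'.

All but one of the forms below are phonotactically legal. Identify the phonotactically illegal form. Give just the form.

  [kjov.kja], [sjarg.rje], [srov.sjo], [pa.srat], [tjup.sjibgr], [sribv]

[tjup.sjibgr]

[kjov.kja] — σ1 onset /kj/ (1→5 rises), coda /v/ ok; σ2 onset /kj/ (1→5 rises), coda /∅/ ok → phonotactically legal
[sjarg.rje] — σ1 onset /sj/ (2→5 rises), coda /rg/ (2C) ok; σ2 onset /rj/ (4→5 rises), coda /∅/ ok → phonotactically legal
[srov.sjo] — σ1 onset /sr/ (2→4 rises), coda /v/ ok; σ2 onset /sj/ (2→5 rises), coda /∅/ ok → phonotactically legal
[pa.srat] — σ1 onset /p/, coda /∅/ ok; σ2 onset /sr/ (2→4 rises), coda /t/ ok → phonotactically legal
[tjup.sjibgr] — violates constraint 2: syllable 2 coda /bgr/ has 3 consonants (> 2) → phonotactically illegal
[sribv] — σ1 onset /sr/ (2→4 rises), coda /bv/ (2C) ok → phonotactically legal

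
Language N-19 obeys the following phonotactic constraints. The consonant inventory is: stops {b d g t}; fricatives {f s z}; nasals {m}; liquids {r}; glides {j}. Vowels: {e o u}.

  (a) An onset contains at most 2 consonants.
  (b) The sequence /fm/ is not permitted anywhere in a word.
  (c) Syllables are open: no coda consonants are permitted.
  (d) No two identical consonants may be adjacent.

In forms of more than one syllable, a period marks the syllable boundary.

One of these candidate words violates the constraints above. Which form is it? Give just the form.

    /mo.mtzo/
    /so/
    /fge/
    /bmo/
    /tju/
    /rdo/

/mo.mtzo/ — violates constraint (a): syllable 2 onset /mtz/ has 3 consonants (> 2) → illicit
/so/ — σ1 onset /s/, coda /∅/ ok → licit
/fge/ — σ1 onset /fg/ (2C), coda /∅/ ok → licit
/bmo/ — σ1 onset /bm/ (2C), coda /∅/ ok → licit
/tju/ — σ1 onset /tj/ (2C), coda /∅/ ok → licit
/rdo/ — σ1 onset /rd/ (2C), coda /∅/ ok → licit

/mo.mtzo/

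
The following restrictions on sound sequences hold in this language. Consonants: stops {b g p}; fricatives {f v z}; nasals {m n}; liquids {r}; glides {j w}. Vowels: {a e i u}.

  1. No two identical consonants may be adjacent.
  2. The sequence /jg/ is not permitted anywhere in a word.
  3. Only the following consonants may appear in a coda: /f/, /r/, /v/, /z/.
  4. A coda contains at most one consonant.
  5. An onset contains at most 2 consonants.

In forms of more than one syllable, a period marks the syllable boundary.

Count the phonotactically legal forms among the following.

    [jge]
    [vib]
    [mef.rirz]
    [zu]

1

[jge] — violates constraint 2: contains banned sequence /jg/ → phonotactically illegal
[vib] — violates constraint 3: syllable 1 coda contains /b/, which is not a licensed coda consonant → phonotactically illegal
[mef.rirz] — violates constraint 4: syllable 2 coda /rz/ has 2 consonants (> 1) → phonotactically illegal
[zu] — σ1 onset /z/, coda /∅/ ok → phonotactically legal
Phonotactically legal: [zu] → 1.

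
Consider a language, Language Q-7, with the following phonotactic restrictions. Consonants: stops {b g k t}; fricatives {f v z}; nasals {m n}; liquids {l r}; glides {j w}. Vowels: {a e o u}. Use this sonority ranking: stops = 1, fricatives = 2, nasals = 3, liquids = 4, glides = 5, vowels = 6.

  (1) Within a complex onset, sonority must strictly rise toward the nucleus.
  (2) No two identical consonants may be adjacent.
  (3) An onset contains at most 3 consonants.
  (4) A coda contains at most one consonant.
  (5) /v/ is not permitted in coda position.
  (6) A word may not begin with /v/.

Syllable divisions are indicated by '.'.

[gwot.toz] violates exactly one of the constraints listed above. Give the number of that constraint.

[gwot.toz]: adjacent identical consonants /tt/.
This is a violation of constraint 2: "No two identical consonants may be adjacent."
The remaining constraints (1, 3, 4, 5, 6) are satisfied.

2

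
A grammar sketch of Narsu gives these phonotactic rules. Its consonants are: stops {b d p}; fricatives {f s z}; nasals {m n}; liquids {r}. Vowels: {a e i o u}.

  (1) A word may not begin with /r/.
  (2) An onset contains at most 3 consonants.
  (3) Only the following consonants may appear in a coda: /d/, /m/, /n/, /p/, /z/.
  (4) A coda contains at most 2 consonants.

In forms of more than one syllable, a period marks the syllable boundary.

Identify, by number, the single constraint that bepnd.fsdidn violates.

4

bepnd.fsdidn: syllable 1 coda /pnd/ has 3 consonants (> 2).
This is a violation of constraint 4: "A coda contains at most 2 consonants."
The remaining constraints (1, 2, 3) are satisfied.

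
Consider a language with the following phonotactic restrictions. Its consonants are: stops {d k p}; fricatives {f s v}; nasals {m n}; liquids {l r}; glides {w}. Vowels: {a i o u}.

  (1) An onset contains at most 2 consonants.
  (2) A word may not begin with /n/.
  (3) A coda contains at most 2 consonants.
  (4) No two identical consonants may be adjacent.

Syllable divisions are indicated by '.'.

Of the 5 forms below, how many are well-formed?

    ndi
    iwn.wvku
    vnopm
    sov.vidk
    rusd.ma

ndi — violates constraint 2: word begins with /n/ → ill-formed
iwn.wvku — violates constraint 1: syllable 2 onset /wvk/ has 3 consonants (> 2) → ill-formed
vnopm — σ1 onset /vn/ (2C), coda /pm/ (2C) ok → well-formed
sov.vidk — violates constraint 4: adjacent identical consonants /vv/ → ill-formed
rusd.ma — σ1 onset /r/, coda /sd/ (2C) ok; σ2 onset /m/, coda /∅/ ok → well-formed
Well-formed: vnopm, rusd.ma → 2.

2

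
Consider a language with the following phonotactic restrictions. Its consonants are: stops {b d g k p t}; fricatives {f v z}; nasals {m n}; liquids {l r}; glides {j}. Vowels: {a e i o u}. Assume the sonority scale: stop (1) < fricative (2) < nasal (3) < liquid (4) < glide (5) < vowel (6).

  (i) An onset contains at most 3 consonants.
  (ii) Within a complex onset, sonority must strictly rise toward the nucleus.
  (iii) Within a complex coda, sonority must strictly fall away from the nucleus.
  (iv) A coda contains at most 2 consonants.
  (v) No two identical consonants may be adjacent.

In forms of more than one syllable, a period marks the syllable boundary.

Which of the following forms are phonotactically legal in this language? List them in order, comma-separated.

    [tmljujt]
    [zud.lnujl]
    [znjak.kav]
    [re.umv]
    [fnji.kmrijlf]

[tmljujt] — violates constraint (i): syllable 1 onset /tmlj/ has 4 consonants (> 3) → phonotactically illegal
[zud.lnujl] — violates constraint (ii): syllable 2 onset /ln/: /l/ (liquid, 4) → /n/ (nasal, 3) does not rise → phonotactically illegal
[znjak.kav] — violates constraint (v): adjacent identical consonants /kk/ → phonotactically illegal
[re.umv] — σ1 onset /r/, coda /∅/ ok; σ2 onset /∅/, coda /mv/ (3→2 falls) ok → phonotactically legal
[fnji.kmrijlf] — violates constraint (iv): syllable 2 coda /jlf/ has 3 consonants (> 2) → phonotactically illegal

[re.umv]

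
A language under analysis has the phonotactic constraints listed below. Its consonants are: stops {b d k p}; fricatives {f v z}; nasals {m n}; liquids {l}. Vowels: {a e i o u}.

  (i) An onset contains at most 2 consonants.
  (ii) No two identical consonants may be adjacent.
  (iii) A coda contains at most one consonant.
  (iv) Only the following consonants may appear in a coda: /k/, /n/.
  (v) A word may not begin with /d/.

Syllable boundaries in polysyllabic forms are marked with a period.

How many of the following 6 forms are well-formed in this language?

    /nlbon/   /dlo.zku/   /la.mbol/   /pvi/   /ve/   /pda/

/nlbon/ — violates constraint (i): syllable 1 onset /nlb/ has 3 consonants (> 2) → ill-formed
/dlo.zku/ — violates constraint (v): word begins with /d/ → ill-formed
/la.mbol/ — violates constraint (iv): syllable 2 coda contains /l/, which is not a licensed coda consonant → ill-formed
/pvi/ — σ1 onset /pv/ (2C), coda /∅/ ok → well-formed
/ve/ — σ1 onset /v/, coda /∅/ ok → well-formed
/pda/ — σ1 onset /pd/ (2C), coda /∅/ ok → well-formed
Well-formed: /pvi/, /ve/, /pda/ → 3.

3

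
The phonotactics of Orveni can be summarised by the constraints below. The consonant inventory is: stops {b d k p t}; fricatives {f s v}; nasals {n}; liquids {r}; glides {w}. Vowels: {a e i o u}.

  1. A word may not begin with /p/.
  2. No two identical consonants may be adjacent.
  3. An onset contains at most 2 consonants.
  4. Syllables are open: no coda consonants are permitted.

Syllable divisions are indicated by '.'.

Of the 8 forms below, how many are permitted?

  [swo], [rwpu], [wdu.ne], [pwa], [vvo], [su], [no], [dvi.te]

[swo] — σ1 onset /sw/ (2C), coda /∅/ ok → permitted
[rwpu] — violates constraint 3: syllable 1 onset /rwp/ has 3 consonants (> 2) → not permitted
[wdu.ne] — σ1 onset /wd/ (2C), coda /∅/ ok; σ2 onset /n/, coda /∅/ ok → permitted
[pwa] — violates constraint 1: word begins with /p/ → not permitted
[vvo] — violates constraint 2: adjacent identical consonants /vv/ → not permitted
[su] — σ1 onset /s/, coda /∅/ ok → permitted
[no] — σ1 onset /n/, coda /∅/ ok → permitted
[dvi.te] — σ1 onset /dv/ (2C), coda /∅/ ok; σ2 onset /t/, coda /∅/ ok → permitted
Permitted: [swo], [wdu.ne], [su], [no], [dvi.te] → 5.

5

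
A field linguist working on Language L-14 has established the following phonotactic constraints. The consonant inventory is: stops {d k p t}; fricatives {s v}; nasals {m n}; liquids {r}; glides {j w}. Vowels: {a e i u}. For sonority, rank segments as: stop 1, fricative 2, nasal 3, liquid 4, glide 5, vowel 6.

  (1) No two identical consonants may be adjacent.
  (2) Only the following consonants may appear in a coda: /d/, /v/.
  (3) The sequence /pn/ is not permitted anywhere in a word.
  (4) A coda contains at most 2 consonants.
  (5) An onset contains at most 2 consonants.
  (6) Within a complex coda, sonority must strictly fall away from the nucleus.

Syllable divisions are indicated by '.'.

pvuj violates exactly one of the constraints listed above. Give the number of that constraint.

pvuj: syllable 1 coda contains /j/, which is not a licensed coda consonant.
This is a violation of constraint 2: "Only the following consonants may appear in a coda: /d/, /v/."
The remaining constraints (1, 3, 4, 5, 6) are satisfied.

2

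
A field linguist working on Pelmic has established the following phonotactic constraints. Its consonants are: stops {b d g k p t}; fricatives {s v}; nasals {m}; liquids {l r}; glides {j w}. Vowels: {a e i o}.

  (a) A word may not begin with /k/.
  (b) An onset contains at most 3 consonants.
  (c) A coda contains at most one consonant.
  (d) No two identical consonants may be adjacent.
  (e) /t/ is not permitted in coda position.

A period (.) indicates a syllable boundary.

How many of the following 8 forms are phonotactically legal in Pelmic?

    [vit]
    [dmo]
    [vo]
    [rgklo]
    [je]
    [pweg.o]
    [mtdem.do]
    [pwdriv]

[vit] — violates constraint (e): syllable 1 coda contains /t/ → phonotactically illegal
[dmo] — σ1 onset /dm/ (2C), coda /∅/ ok → phonotactically legal
[vo] — σ1 onset /v/, coda /∅/ ok → phonotactically legal
[rgklo] — violates constraint (b): syllable 1 onset /rgkl/ has 4 consonants (> 3) → phonotactically illegal
[je] — σ1 onset /j/, coda /∅/ ok → phonotactically legal
[pweg.o] — σ1 onset /pw/ (2C), coda /g/ ok; σ2 onset /∅/, coda /∅/ ok → phonotactically legal
[mtdem.do] — σ1 onset /mtd/ (3C), coda /m/ ok; σ2 onset /d/, coda /∅/ ok → phonotactically legal
[pwdriv] — violates constraint (b): syllable 1 onset /pwdr/ has 4 consonants (> 3) → phonotactically illegal
Phonotactically legal: [dmo], [vo], [je], [pweg.o], [mtdem.do] → 5.

5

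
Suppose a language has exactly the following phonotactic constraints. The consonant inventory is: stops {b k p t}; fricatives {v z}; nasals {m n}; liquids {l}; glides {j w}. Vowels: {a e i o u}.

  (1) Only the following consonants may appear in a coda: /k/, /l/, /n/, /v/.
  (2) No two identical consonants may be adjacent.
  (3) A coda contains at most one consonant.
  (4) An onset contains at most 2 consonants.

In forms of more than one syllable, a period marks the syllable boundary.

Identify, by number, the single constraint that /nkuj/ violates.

1

/nkuj/: syllable 1 coda contains /j/, which is not a licensed coda consonant.
This is a violation of constraint 1: "Only the following consonants may appear in a coda: /k/, /l/, /n/, /v/."
The remaining constraints (2, 3, 4) are satisfied.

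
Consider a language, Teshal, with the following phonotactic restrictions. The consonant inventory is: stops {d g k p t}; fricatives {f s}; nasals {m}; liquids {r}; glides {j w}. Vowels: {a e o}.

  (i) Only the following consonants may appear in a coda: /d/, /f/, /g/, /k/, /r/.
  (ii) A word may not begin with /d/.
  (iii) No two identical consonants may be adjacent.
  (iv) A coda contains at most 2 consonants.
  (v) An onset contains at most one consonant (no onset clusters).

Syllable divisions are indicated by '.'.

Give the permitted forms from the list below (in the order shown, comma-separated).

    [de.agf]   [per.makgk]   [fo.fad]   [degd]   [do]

[de.agf] — violates constraint (ii): word begins with /d/ → not permitted
[per.makgk] — violates constraint (iv): syllable 2 coda /kgk/ has 3 consonants (> 2) → not permitted
[fo.fad] — σ1 onset /f/, coda /∅/ ok; σ2 onset /f/, coda /d/ ok → permitted
[degd] — violates constraint (ii): word begins with /d/ → not permitted
[do] — violates constraint (ii): word begins with /d/ → not permitted

[fo.fad]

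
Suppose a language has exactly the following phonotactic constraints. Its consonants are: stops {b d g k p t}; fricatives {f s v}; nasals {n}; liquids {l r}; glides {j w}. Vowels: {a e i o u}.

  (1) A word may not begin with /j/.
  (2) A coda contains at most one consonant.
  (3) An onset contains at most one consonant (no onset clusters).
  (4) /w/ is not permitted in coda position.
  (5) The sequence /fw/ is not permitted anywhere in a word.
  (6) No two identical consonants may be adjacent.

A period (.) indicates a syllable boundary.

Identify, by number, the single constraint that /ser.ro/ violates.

/ser.ro/: adjacent identical consonants /rr/.
This is a violation of constraint 6: "No two identical consonants may be adjacent."
The remaining constraints (1, 2, 3, 4, 5) are satisfied.

6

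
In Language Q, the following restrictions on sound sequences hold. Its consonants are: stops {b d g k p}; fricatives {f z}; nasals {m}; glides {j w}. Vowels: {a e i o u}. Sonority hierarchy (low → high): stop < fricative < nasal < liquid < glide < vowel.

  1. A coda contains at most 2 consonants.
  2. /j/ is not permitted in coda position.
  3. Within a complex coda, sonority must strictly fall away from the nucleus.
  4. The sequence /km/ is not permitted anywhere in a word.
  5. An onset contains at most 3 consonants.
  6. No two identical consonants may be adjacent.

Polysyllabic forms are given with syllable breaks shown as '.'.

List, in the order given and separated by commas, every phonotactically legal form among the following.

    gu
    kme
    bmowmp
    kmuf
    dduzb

gu — σ1 onset /g/, coda /∅/ ok → phonotactically legal
kme — violates constraint 4: contains banned sequence /km/ → phonotactically illegal
bmowmp — violates constraint 1: syllable 1 coda /wmp/ has 3 consonants (> 2) → phonotactically illegal
kmuf — violates constraint 4: contains banned sequence /km/ → phonotactically illegal
dduzb — violates constraint 6: adjacent identical consonants /dd/ → phonotactically illegal

gu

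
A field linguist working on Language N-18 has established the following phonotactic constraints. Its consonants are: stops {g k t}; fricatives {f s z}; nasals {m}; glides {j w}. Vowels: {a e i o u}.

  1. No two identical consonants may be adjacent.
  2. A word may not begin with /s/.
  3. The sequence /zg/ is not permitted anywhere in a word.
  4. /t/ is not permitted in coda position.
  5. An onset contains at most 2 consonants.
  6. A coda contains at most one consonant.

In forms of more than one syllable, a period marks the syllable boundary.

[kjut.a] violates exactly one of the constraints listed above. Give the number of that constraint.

4

[kjut.a]: syllable 1 coda contains /t/.
This is a violation of constraint 4: "/t/ is not permitted in coda position."
The remaining constraints (1, 2, 3, 5, 6) are satisfied.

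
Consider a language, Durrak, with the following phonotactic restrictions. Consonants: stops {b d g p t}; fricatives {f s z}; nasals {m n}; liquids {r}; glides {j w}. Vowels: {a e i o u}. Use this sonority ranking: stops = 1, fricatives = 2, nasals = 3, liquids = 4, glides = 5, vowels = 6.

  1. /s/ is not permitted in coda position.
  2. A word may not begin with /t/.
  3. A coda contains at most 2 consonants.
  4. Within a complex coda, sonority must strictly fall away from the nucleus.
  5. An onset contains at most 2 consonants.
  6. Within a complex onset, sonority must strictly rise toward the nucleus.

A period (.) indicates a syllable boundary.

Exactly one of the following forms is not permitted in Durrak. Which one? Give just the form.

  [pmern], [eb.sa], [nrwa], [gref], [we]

[nrwa]

[pmern] — σ1 onset /pm/ (1→3 rises), coda /rn/ (4→3 falls) ok → permitted
[eb.sa] — σ1 onset /∅/, coda /b/ ok; σ2 onset /s/, coda /∅/ ok → permitted
[nrwa] — violates constraint 5: syllable 1 onset /nrw/ has 3 consonants (> 2) → not permitted
[gref] — σ1 onset /gr/ (1→4 rises), coda /f/ ok → permitted
[we] — σ1 onset /w/, coda /∅/ ok → permitted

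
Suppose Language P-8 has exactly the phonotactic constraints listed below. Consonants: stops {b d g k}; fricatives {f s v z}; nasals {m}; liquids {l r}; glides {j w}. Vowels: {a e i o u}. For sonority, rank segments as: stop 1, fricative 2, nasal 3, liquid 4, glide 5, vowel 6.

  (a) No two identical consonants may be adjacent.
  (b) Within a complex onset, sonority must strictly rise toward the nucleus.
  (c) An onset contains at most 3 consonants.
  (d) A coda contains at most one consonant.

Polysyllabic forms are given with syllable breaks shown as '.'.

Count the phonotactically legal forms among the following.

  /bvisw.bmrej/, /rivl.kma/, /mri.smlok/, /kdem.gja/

1

/bvisw.bmrej/ — violates constraint (d): syllable 1 coda /sw/ has 2 consonants (> 1) → phonotactically illegal
/rivl.kma/ — violates constraint (d): syllable 1 coda /vl/ has 2 consonants (> 1) → phonotactically illegal
/mri.smlok/ — σ1 onset /mr/ (3→4 rises), coda /∅/ ok; σ2 onset /sml/ (2→3→4 rises), coda /k/ ok → phonotactically legal
/kdem.gja/ — violates constraint (b): syllable 1 onset /kd/: /k/ (stop, 1) → /d/ (stop, 1) does not rise → phonotactically illegal
Phonotactically legal: /mri.smlok/ → 1.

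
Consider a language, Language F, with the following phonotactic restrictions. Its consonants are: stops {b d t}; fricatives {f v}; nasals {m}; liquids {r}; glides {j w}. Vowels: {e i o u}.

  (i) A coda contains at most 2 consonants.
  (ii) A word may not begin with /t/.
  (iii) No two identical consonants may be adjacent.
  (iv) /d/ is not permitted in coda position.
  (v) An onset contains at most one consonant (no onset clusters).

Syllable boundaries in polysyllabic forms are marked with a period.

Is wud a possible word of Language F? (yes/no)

wud — violates constraint (iv): syllable 1 coda contains /d/ → ill-formed

no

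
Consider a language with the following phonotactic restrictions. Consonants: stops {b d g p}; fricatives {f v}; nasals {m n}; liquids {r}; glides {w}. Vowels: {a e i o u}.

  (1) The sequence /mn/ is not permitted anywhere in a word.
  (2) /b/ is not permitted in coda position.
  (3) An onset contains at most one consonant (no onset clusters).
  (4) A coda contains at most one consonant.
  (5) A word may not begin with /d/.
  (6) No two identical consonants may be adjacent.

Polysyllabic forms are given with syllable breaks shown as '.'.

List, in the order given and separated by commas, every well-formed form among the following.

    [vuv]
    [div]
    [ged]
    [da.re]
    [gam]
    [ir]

[vuv] — σ1 onset /v/, coda /v/ ok → well-formed
[div] — violates constraint 5: word begins with /d/ → ill-formed
[ged] — σ1 onset /g/, coda /d/ ok → well-formed
[da.re] — violates constraint 5: word begins with /d/ → ill-formed
[gam] — σ1 onset /g/, coda /m/ ok → well-formed
[ir] — σ1 onset /∅/, coda /r/ ok → well-formed

[vuv], [ged], [gam], [ir]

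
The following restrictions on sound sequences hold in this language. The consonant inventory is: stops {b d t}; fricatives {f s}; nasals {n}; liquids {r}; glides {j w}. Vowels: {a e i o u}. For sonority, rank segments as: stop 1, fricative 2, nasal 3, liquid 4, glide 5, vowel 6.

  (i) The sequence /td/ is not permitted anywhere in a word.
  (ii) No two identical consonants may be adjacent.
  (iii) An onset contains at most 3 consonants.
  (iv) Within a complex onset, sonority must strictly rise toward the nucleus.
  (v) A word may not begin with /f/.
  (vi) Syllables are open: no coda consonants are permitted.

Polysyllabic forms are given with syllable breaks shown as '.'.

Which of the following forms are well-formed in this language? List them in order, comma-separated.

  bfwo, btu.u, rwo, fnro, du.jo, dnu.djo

bfwo — σ1 onset /bfw/ (1→2→5 rises), coda /∅/ ok → well-formed
btu.u — violates constraint (iv): syllable 1 onset /bt/: /b/ (stop, 1) → /t/ (stop, 1) does not rise → ill-formed
rwo — σ1 onset /rw/ (4→5 rises), coda /∅/ ok → well-formed
fnro — violates constraint (v): word begins with /f/ → ill-formed
du.jo — σ1 onset /d/, coda /∅/ ok; σ2 onset /j/, coda /∅/ ok → well-formed
dnu.djo — σ1 onset /dn/ (1→3 rises), coda /∅/ ok; σ2 onset /dj/ (1→5 rises), coda /∅/ ok → well-formed

bfwo, rwo, du.jo, dnu.djo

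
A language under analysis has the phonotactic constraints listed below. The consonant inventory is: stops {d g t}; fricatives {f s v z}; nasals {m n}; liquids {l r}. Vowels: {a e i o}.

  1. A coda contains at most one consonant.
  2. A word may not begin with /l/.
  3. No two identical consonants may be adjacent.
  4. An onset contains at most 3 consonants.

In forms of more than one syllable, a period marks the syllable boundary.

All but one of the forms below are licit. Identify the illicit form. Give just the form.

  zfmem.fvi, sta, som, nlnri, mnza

zfmem.fvi — σ1 onset /zfm/ (3C), coda /m/ ok; σ2 onset /fv/ (2C), coda /∅/ ok → licit
sta — σ1 onset /st/ (2C), coda /∅/ ok → licit
som — σ1 onset /s/, coda /m/ ok → licit
nlnri — violates constraint 4: syllable 1 onset /nlnr/ has 4 consonants (> 3) → illicit
mnza — σ1 onset /mnz/ (3C), coda /∅/ ok → licit

nlnri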